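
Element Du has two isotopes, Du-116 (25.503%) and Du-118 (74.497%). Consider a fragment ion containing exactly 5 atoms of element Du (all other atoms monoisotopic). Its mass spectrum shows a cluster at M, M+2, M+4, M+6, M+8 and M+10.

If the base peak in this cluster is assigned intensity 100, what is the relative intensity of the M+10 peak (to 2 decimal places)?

(0.25503 + 0.74497)^5 gives M 0.0011, M+2 0.0158, M+4 0.0921, M+6 0.2689, M+8 0.3928, M+10 0.2295; the largest is M+8.
P(M+8) = C(5,4) × 0.25503^1 × 0.74497^4 = 5 × 0.25503 × 0.30800313 = 0.392750 (base)
P(M+10) = C(5,5) × 0.25503^0 × 0.74497^5 = 1 × 1.0000 × 0.2294531 = 0.229453
Relative intensity = 0.229453 / 0.392750 × 100 = 58.42

58.42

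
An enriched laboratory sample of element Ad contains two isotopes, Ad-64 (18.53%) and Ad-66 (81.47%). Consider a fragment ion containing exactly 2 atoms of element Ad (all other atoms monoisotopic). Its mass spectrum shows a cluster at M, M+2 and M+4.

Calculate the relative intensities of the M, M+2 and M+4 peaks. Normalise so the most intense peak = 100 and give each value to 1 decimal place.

5.2 : 45.5 : 100.0

Expanding (0.1853 + 0.8147)^2:
P(M) = 0.1853^2 = 0.034336
P(M+2) = 2 × 0.1853^1 × 0.8147^1 = 0.301928
P(M+4) = 0.8147^2 = 0.663736
The M+4 peak is largest (0.663736); scaling to 100 gives 5.2 : 45.5 : 100.0.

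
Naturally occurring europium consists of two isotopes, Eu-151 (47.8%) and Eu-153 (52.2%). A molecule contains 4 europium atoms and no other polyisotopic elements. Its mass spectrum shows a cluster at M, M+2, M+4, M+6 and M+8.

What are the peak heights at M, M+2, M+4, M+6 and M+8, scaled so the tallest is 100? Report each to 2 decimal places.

Expanding (0.478 + 0.522)^4:
P(M) = 0.478^4 = 0.052205
P(M+2) = 4 × 0.478^3 × 0.522^1 = 0.228042
P(M+4) = 6 × 0.478^2 × 0.522^2 = 0.373549
P(M+6) = 4 × 0.478^1 × 0.522^3 = 0.271956
P(M+8) = 0.522^4 = 0.074248
The M+4 peak is largest (0.373549); scaling to 100 gives 13.98 : 61.05 : 100.00 : 72.80 : 19.88.

13.98 : 61.05 : 100.00 : 72.80 : 19.88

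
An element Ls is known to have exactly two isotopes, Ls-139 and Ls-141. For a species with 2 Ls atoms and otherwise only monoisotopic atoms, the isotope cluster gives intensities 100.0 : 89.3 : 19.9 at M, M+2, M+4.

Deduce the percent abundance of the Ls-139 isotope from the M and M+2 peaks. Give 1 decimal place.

Let p = fractional abundance of Ls-139. I(M+2)/I(M) = [C(2,1)·p^1·(1−p)] / p^2 = 2·(1−p)/p = 89.3/100.0 = 0.8930
(1−p)/p = 0.8930/2 = 0.4465  ⇒  p = 1/(1 + 0.4465) = 0.6913
Ls-139: 69.1%, Ls-141: 30.9%.

69.1%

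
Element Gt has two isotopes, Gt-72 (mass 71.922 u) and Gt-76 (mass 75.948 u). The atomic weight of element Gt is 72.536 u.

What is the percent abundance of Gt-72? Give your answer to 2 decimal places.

84.75%

Let x be the fractional abundance of Gt-72; then Gt-76 has abundance 1 − x.
71.922·x + 75.948·(1 − x) = 72.536
(71.922 − 75.948)·x = 72.536 − 75.948
x = -3.412 / -4.026 = 0.84749 → 84.75% Gt-72, 15.25% Gt-76.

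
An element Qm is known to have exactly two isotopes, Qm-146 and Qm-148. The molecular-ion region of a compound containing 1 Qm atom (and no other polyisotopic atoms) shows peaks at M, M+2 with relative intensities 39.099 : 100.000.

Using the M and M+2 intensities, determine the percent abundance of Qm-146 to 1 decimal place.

28.1%

Let p = fractional abundance of Qm-146. I(M+2)/I(M) = [C(1,1)·p^0·(1−p)] / p^1 = 1·(1−p)/p = 100.000/39.099 = 2.5576
(1−p)/p = 2.5576/1 = 2.5576  ⇒  p = 1/(1 + 2.5576) = 0.2811
Qm-146: 28.1%, Qm-148: 71.9%.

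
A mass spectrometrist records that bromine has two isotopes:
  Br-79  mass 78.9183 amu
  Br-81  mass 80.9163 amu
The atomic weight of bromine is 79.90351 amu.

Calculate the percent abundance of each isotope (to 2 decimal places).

Writing the weighted mean with unknown fraction x of Br-79:
78.9183·x + 80.9163·(1 − x) = 79.90351
(78.9183 − 80.9163)·x = 79.90351 − 80.9163
x = -1.01279 / -1.9980 = 0.50690 → 50.69% Br-79, 49.31% Br-81.

Br-79: 50.69%, Br-81: 49.31%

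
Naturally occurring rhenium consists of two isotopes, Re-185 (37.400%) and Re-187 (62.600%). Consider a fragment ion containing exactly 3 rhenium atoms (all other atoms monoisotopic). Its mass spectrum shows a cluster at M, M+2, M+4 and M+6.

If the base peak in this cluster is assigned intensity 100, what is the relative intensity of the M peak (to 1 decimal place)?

11.9

Term probabilities: M 0.0523, M+2 0.2627, M+4 0.4397, M+6 0.2453. Base peak = M+4.
P(M+4) = C(3,2) × 0.37400^1 × 0.62600^2 = 3 × 0.3740 × 0.391876 = 0.439685 (base)
P(M) = C(3,0) × 0.37400^3 × 0.62600^0 = 1 × 0.05231362 × 1.0000 = 0.052314
Relative intensity = 0.052314 / 0.439685 × 100 = 11.9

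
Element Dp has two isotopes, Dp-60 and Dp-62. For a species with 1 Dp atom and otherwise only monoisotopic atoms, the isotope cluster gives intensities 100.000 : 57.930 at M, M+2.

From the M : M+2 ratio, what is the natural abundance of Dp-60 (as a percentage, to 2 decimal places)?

63.32%

If p is the fraction of Dp that is Dp-60, then I(M+2)/I(M) = [C(1,1)·p^0·(1−p)] / p^1 = 1·(1−p)/p = 57.930/100.000 = 0.5793
(1−p)/p = 0.5793/1 = 0.5793  ⇒  p = 1/(1 + 0.5793) = 0.6332
Dp-60: 63.32%, Dp-62: 36.68%.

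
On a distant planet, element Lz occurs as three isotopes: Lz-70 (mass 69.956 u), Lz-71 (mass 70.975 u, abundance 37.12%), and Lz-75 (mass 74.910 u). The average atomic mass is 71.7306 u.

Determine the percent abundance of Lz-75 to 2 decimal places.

Let x and y be the fractions of Lz-70 and Lz-75. Then x + y = 1 − 0.3712 = 0.6288 and 69.956x + 74.910y = 71.7306 − 0.3712×70.975 = 45.38468.
Substituting: 69.956x + 74.910(0.6288 − x) = 45.38468
(69.956 − 74.910)x = -1.718728  ⇒  x = 0.34694, y = 0.28186
Lz-70: 34.69%, Lz-75: 28.19%.

28.19%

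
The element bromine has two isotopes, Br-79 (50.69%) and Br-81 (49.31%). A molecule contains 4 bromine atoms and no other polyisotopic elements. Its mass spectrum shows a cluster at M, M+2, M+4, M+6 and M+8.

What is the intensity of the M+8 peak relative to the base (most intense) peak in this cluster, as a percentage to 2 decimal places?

15.77%

Term probabilities: M 0.0660, M+2 0.2569, M+4 0.3749, M+6 0.2431, M+8 0.0591. Base peak = M+4.
P(M+4) = C(4,2) × 0.5069^2 × 0.4931^2 = 6 × 0.25694761 × 0.24314761 = 0.374857 (base)
P(M+8) = C(4,4) × 0.5069^0 × 0.4931^4 = 1 × 1.0000 × 0.05912076 = 0.059121
Relative intensity = 0.059121 / 0.374857 × 100 = 15.77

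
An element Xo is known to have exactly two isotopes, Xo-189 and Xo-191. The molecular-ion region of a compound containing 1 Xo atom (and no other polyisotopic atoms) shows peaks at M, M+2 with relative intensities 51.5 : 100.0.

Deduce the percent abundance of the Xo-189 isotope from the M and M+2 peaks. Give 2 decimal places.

Write p for the Xo-189 fraction. I(M+2)/I(M) = [C(1,1)·p^0·(1−p)] / p^1 = 1·(1−p)/p = 100.0/51.5 = 1.9417
(1−p)/p = 1.9417/1 = 1.9417  ⇒  p = 1/(1 + 1.9417) = 0.3399
Xo-189: 33.99%, Xo-191: 66.01%.

33.99%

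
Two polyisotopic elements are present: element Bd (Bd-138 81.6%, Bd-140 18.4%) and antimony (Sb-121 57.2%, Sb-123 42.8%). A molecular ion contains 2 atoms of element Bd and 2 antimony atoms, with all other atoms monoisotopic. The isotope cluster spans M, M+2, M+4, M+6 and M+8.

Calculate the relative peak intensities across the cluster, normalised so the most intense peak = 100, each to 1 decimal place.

Element Bd pattern (n=2): 0.665856 : 0.300288 : 0.033856
Antimony pattern (n=2): 0.327184 : 0.489632 : 0.183184
Convolve the two distributions (both contribute in 2-u steps):
  M: 0.665856×0.327184 = 0.217857
  M+2: 0.665856×0.489632 + 0.300288×0.327184 = 0.424274
  M+4: 0.665856×0.183184 + 0.300288×0.489632 + 0.033856×0.327184 = 0.280082
  M+6: 0.300288×0.183184 + 0.033856×0.489632 = 0.071585
  M+8: 0.033856×0.183184 = 0.006202
Scale to base peak (0.424274) = 100: 51.3 : 100.0 : 66.0 : 16.9 : 1.5

51.3 : 100.0 : 66.0 : 16.9 : 1.5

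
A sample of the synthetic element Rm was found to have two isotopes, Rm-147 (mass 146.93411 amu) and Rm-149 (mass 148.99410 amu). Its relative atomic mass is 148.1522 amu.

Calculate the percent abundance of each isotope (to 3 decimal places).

Rm-147: 40.869%, Rm-149: 59.131%

Writing the weighted mean with unknown fraction x of Rm-147:
146.93411·x + 148.99410·(1 − x) = 148.1522
(146.93411 − 148.99410)·x = 148.1522 − 148.99410
x = -0.84190 / -2.05999 = 0.40869 → 40.869% Rm-147, 59.131% Rm-149.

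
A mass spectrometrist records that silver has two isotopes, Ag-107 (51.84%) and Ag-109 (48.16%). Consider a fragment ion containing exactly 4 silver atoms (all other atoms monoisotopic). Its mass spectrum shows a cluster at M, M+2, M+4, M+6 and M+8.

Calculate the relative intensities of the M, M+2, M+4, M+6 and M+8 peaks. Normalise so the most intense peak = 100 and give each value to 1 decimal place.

Each Ag atom is independently Ag-107 (p = 0.5184) or Ag-109 (q = 0.4816); the cluster is the binomial expansion (p + q)^4.
P(M) = 0.5184^4 = 0.072220
P(M+2) = 4 × 0.5184^3 × 0.4816^1 = 0.268375
P(M+4) = 6 × 0.5184^2 × 0.4816^2 = 0.373985
P(M+6) = 4 × 0.5184^1 × 0.4816^3 = 0.231624
P(M+8) = 0.4816^4 = 0.053795
The M+4 peak is largest (0.373985); scaling to 100 gives 19.3 : 71.8 : 100.0 : 61.9 : 14.4.

19.3 : 71.8 : 100.0 : 61.9 : 14.4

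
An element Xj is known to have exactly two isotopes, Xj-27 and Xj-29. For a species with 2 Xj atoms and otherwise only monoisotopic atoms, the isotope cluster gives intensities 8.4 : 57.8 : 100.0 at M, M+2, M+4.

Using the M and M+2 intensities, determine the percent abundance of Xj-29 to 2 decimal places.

Let p = fractional abundance of Xj-27. I(M+2)/I(M) = [C(2,1)·p^1·(1−p)] / p^2 = 2·(1−p)/p = 57.8/8.4 = 6.8810
(1−p)/p = 6.8810/2 = 3.4405  ⇒  p = 1/(1 + 3.4405) = 0.2252
Xj-27: 22.52%, Xj-29: 77.48%.

77.48%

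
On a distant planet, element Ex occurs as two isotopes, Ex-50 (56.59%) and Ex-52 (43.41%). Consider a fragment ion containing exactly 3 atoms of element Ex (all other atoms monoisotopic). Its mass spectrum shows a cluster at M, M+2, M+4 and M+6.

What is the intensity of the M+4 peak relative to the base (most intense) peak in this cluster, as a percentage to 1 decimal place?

76.7%

(0.5659 + 0.4341)^3 gives M 0.1812, M+2 0.4171, M+4 0.3199, M+6 0.0818; the largest is M+2.
P(M+2) = C(3,1) × 0.5659^2 × 0.4341^1 = 3 × 0.32024281 × 0.4341 = 0.417052 (base)
P(M+4) = C(3,2) × 0.5659^1 × 0.4341^2 = 3 × 0.5659 × 0.18844281 = 0.319919
Relative intensity = 0.319919 / 0.417052 × 100 = 76.7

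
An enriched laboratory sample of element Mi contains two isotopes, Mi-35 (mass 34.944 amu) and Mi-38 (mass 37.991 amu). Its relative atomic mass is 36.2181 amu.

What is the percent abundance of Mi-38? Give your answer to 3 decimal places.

41.815%

With x = fraction of Mi-35 (so Mi-38 is 1 − x):
34.944·x + 37.991·(1 − x) = 36.2181
(34.944 − 37.991)·x = 36.2181 − 37.991
x = -1.7729 / -3.047 = 0.58185 → 58.185% Mi-35, 41.815% Mi-38.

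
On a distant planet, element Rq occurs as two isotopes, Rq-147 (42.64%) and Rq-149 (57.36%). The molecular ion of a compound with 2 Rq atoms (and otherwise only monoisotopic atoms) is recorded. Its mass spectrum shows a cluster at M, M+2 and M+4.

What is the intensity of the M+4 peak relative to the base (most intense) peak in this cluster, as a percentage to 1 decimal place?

(0.4264 + 0.5736)^2 gives M 0.1818, M+2 0.4892, M+4 0.3290; the largest is M+2.
P(M+2) = C(2,1) × 0.4264^1 × 0.5736^1 = 2 × 0.4264 × 0.5736 = 0.489166 (base)
P(M+4) = C(2,2) × 0.4264^0 × 0.5736^2 = 1 × 1.0000 × 0.32901696 = 0.329017
Relative intensity = 0.329017 / 0.489166 × 100 = 67.3

67.3%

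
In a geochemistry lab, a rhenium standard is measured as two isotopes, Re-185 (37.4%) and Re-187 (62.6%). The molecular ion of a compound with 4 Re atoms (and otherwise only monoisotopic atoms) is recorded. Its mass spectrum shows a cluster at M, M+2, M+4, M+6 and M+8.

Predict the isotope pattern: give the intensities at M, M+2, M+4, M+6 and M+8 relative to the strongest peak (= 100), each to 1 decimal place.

5.3 : 35.7 : 89.6 : 100.0 : 41.8

Each Re atom is independently Re-185 (p = 0.374) or Re-187 (q = 0.626); the cluster is the binomial expansion (p + q)^4.
P(M) = 0.374^4 = 0.019565
P(M+2) = 4 × 0.374^3 × 0.626^1 = 0.130993
P(M+4) = 6 × 0.374^2 × 0.626^2 = 0.328884
P(M+6) = 4 × 0.374^1 × 0.626^3 = 0.366990
P(M+8) = 0.626^4 = 0.153567
The M+6 peak is largest (0.366990); scaling to 100 gives 5.3 : 35.7 : 89.6 : 100.0 : 41.8.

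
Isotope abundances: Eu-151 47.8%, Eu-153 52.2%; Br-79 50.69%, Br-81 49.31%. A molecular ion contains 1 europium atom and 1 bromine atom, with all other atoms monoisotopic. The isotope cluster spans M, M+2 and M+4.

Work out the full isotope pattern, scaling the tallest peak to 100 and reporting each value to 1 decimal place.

Europium pattern (n=1): 0.4780 : 0.5220
Bromine pattern (n=1): 0.5069 : 0.4931
Convolve the two distributions (both contribute in 2-u steps):
  M: 0.4780×0.5069 = 0.242298
  M+2: 0.4780×0.4931 + 0.5220×0.5069 = 0.500304
  M+4: 0.5220×0.4931 = 0.257398
Scale to base peak (0.500304) = 100: 48.4 : 100.0 : 51.4

48.4 : 100.0 : 51.4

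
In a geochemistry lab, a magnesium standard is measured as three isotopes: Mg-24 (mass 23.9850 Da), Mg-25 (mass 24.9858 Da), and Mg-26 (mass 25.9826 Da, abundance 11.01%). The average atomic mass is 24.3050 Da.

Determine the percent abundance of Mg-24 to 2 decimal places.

Let x and y be the fractions of Mg-24 and Mg-25. Then x + y = 1 − 0.1101 = 0.8899 and 23.9850x + 24.9858y = 24.3050 − 0.1101×25.9826 = 21.44431574.
Substituting: 23.9850x + 24.9858(0.8899 − x) = 21.44431574
(23.9850 − 24.9858)x = -0.79054768  ⇒  x = 0.78992, y = 0.09998
Mg-24: 78.99%, Mg-25: 10.00%.

78.99%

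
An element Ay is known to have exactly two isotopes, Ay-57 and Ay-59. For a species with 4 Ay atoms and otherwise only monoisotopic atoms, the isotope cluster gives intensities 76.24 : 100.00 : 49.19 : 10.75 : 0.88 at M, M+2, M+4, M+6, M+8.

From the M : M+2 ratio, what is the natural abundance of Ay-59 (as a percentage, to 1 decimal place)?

Let p = fractional abundance of Ay-57. I(M+2)/I(M) = [C(4,1)·p^3·(1−p)] / p^4 = 4·(1−p)/p = 100.00/76.24 = 1.3116
(1−p)/p = 1.3116/4 = 0.3279  ⇒  p = 1/(1 + 0.3279) = 0.7531
Ay-57: 75.3%, Ay-59: 24.7%.

24.7%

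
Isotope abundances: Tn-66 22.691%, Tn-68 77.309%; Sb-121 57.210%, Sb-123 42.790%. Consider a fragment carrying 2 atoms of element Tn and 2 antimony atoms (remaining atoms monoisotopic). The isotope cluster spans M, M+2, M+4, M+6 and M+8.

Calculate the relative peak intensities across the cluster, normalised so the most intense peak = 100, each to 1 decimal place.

Element Tn pattern (n=2): 0.05148815 : 0.3508437 : 0.59766815
Antimony pattern (n=2): 0.32729841 : 0.48960318 : 0.18309841
Convolve the two distributions (both contribute in 2-u steps):
  M: 0.05148815×0.32729841 = 0.016852
  M+2: 0.05148815×0.48960318 + 0.3508437×0.32729841 = 0.140039
  M+4: 0.05148815×0.18309841 + 0.3508437×0.48960318 + 0.59766815×0.32729841 = 0.376817
  M+6: 0.3508437×0.18309841 + 0.59766815×0.48960318 = 0.356859
  M+8: 0.59766815×0.18309841 = 0.109432
Scale to base peak (0.376817) = 100: 4.5 : 37.2 : 100.0 : 94.7 : 29.0

4.5 : 37.2 : 100.0 : 94.7 : 29.0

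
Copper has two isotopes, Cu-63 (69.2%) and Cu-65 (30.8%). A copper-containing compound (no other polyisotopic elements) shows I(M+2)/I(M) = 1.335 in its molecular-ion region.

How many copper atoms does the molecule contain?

The M+2/M ratio from n Cu atoms is n · q/p = n · 0.308/0.692.
n = 1.335 × 0.692/0.308 = 3.00 ≈ 3

3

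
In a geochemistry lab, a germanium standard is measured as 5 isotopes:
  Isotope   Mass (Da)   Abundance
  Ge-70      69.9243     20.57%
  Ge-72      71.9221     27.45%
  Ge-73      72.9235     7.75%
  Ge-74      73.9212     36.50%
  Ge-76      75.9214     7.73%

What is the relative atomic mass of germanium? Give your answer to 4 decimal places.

The abundance-weighted mean is 0.2057 × 69.9243 + 0.2745 × 71.9221 + 0.0775 × 72.9235 + 0.3650 × 73.9212 + 0.0773 × 75.9214
= 14.38343 + 19.74262 + 5.65157 + 26.98124 + 5.86872 = 72.62758 Da

72.6276 Da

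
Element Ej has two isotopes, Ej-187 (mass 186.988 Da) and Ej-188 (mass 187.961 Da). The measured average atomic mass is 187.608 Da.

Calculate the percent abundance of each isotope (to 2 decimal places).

Ej-187: 36.28%, Ej-188: 63.72%

Writing the weighted mean with unknown fraction x of Ej-187:
186.988·x + 187.961·(1 − x) = 187.608
(186.988 − 187.961)·x = 187.608 − 187.961
x = -0.353 / -0.973 = 0.36280 → 36.28% Ej-187, 63.72% Ej-188.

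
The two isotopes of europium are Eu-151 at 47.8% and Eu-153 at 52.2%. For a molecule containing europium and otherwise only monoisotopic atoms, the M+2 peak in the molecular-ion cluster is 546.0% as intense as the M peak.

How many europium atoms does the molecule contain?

5

For n independent Eu atoms, I(M+2)/I(M) = n · (abundance Eu-153) / (abundance Eu-151) = n · 0.522/0.478.
n = 5.460 × 0.478/0.522 = 5.00 ≈ 5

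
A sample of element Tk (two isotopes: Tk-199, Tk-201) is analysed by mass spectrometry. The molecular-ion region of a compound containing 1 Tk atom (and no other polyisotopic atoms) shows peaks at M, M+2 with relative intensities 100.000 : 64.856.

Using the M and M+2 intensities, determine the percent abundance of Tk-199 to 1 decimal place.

60.7%

If p is the fraction of Tk that is Tk-199, then I(M+2)/I(M) = [C(1,1)·p^0·(1−p)] / p^1 = 1·(1−p)/p = 64.856/100.000 = 0.6486
(1−p)/p = 0.6486/1 = 0.6486  ⇒  p = 1/(1 + 0.6486) = 0.6066
Tk-199: 60.7%, Tk-201: 39.3%.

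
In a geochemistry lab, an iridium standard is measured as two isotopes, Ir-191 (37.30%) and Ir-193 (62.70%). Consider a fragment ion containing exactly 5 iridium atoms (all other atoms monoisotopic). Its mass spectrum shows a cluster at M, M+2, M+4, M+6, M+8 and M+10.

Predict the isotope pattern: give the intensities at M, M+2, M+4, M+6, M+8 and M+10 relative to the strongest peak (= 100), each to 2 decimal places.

Each Ir atom is independently Ir-191 (p = 0.3730) or Ir-193 (q = 0.6270); the cluster is the binomial expansion (p + q)^5.
P(M) = 0.3730^5 = 0.007220
P(M+2) = 5 × 0.3730^4 × 0.6270^1 = 0.060684
P(M+4) = 10 × 0.3730^3 × 0.6270^2 = 0.204015
P(M+6) = 10 × 0.3730^2 × 0.6270^3 = 0.342942
P(M+8) = 5 × 0.3730^1 × 0.6270^4 = 0.288237
P(M+10) = 0.6270^5 = 0.096903
The M+6 peak is largest (0.342942); scaling to 100 gives 2.11 : 17.70 : 59.49 : 100.00 : 84.05 : 28.26.

2.11 : 17.70 : 59.49 : 100.00 : 84.05 : 28.26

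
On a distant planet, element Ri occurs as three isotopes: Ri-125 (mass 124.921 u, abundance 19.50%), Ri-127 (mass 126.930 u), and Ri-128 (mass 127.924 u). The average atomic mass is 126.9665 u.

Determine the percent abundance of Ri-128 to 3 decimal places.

The remaining 80.50% is split between Ri-127 (fraction x) and Ri-128 (fraction 0.8050 − x).
Substituting: 126.930x + 127.924(0.8050 − x) = 102.606905
(126.930 − 127.924)x = -0.371915  ⇒  x = 0.37416, y = 0.43084
Ri-127: 37.416%, Ri-128: 43.084%.

43.084%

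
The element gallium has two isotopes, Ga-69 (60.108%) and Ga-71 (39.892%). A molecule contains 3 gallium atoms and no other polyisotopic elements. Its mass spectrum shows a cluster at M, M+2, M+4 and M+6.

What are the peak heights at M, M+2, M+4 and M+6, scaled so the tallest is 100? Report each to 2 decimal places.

50.23 : 100.00 : 66.37 : 14.68

Expanding (0.60108 + 0.39892)^3:
P(M) = 0.60108^3 = 0.217169
P(M+2) = 3 × 0.60108^2 × 0.39892^1 = 0.432386
P(M+4) = 3 × 0.60108^1 × 0.39892^2 = 0.286963
P(M+6) = 0.39892^3 = 0.063483
The M+2 peak is largest (0.432386); scaling to 100 gives 50.23 : 100.00 : 66.37 : 14.68.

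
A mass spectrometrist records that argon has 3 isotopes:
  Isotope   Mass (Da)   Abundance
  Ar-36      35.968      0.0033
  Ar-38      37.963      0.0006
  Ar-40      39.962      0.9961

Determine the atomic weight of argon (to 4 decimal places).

39.9476 Da

Ar = Σ fᵢ·mᵢ = 0.0033 × 35.968 + 0.0006 × 37.963 + 0.9961 × 39.962
= 0.11869 + 0.02278 + 39.80615 = 39.94762 Da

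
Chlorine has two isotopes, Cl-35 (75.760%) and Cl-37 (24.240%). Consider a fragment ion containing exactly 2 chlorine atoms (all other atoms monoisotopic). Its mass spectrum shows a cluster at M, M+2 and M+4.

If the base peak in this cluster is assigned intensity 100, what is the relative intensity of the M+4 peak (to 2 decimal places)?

(0.75760 + 0.24240)^2 gives M 0.5740, M+2 0.3673, M+4 0.0588; the largest is M.
P(M) = C(2,0) × 0.75760^2 × 0.24240^0 = 1 × 0.57395776 × 1.0000 = 0.573958 (base)
P(M+4) = C(2,2) × 0.75760^0 × 0.24240^2 = 1 × 1.0000 × 0.05875776 = 0.058758
Relative intensity = 0.058758 / 0.573958 × 100 = 10.24

10.24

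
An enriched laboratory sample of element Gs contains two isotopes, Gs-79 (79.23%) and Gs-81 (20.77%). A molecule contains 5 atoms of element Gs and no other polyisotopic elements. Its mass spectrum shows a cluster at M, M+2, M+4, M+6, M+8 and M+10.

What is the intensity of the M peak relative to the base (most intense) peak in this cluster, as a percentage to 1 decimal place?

76.3%

Term probabilities: M 0.3122, M+2 0.4092, M+4 0.2146, M+6 0.0562, M+8 0.0074, M+10 0.0004. Base peak = M+2.
P(M+2) = C(5,1) × 0.7923^4 × 0.2077^1 = 5 × 0.39405662 × 0.2077 = 0.409228 (base)
P(M) = C(5,0) × 0.7923^5 × 0.2077^0 = 1 × 0.31221106 × 1.0000 = 0.312211
Relative intensity = 0.312211 / 0.409228 × 100 = 76.3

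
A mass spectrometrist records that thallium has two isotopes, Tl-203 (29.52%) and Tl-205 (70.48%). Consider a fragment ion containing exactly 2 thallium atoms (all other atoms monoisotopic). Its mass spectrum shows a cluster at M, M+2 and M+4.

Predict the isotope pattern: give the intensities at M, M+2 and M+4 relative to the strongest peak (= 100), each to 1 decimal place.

The 2 Tl atoms are independent, so intensities follow the terms of (0.2952 + 0.7048)^2.
P(M) = 0.2952^2 = 0.087143
P(M+2) = 2 × 0.2952^1 × 0.7048^1 = 0.416114
P(M+4) = 0.7048^2 = 0.496743
The M+4 peak is largest (0.496743); scaling to 100 gives 17.5 : 83.8 : 100.0.

17.5 : 83.8 : 100.0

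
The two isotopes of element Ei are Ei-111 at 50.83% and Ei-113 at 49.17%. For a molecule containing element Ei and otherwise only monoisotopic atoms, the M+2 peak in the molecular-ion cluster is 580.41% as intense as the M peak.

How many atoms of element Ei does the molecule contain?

6

The M+2/M ratio from n Ei atoms is n · q/p = n · 0.4917/0.5083.
n = 5.8041 × 0.5083/0.4917 = 6.00 ≈ 6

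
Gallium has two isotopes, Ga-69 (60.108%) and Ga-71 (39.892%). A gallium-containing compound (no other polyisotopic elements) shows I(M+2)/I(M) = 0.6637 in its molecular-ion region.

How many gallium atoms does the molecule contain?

1

The M+2/M ratio from n Ga atoms is n · q/p = n · 0.39892/0.60108.
n = 0.6637 × 0.60108/0.39892 = 1.00 ≈ 1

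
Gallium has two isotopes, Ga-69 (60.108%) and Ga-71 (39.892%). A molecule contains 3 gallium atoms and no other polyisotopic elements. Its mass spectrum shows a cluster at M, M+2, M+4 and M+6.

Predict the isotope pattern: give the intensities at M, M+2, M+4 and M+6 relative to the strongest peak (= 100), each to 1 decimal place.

Expanding (0.60108 + 0.39892)^3:
P(M) = 0.60108^3 = 0.217169
P(M+2) = 3 × 0.60108^2 × 0.39892^1 = 0.432386
P(M+4) = 3 × 0.60108^1 × 0.39892^2 = 0.286963
P(M+6) = 0.39892^3 = 0.063483
The M+2 peak is largest (0.432386); scaling to 100 gives 50.2 : 100.0 : 66.4 : 14.7.

50.2 : 100.0 : 66.4 : 14.7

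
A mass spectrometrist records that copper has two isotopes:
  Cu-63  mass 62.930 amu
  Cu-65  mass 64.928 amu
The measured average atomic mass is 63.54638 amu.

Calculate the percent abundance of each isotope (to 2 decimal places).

Cu-63: 69.15%, Cu-65: 30.85%

Writing the weighted mean with unknown fraction x of Cu-63:
62.930·x + 64.928·(1 − x) = 63.54638
(62.930 − 64.928)·x = 63.54638 − 64.928
x = -1.38162 / -1.998 = 0.69150 → 69.15% Cu-63, 30.85% Cu-65.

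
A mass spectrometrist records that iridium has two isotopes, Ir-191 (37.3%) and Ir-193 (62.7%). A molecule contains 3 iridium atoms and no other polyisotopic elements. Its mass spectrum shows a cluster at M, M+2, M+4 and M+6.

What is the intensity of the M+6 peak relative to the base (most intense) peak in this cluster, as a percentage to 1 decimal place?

56.0%

(0.373 + 0.627)^3 gives M 0.0519, M+2 0.2617, M+4 0.4399, M+6 0.2465; the largest is M+4.
P(M+4) = C(3,2) × 0.373^1 × 0.627^2 = 3 × 0.3730 × 0.393129 = 0.439911 (base)
P(M+6) = C(3,3) × 0.373^0 × 0.627^3 = 1 × 1.0000 × 0.24649188 = 0.246492
Relative intensity = 0.246492 / 0.439911 × 100 = 56.0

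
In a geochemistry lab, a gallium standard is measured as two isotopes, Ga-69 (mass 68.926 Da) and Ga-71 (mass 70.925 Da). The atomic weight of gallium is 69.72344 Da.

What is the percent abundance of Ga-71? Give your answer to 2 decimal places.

Let x be the fractional abundance of Ga-69; then Ga-71 has abundance 1 − x.
68.926·x + 70.925·(1 − x) = 69.72344
(68.926 − 70.925)·x = 69.72344 − 70.925
x = -1.20156 / -1.999 = 0.60108 → 60.11% Ga-69, 39.89% Ga-71.

39.89%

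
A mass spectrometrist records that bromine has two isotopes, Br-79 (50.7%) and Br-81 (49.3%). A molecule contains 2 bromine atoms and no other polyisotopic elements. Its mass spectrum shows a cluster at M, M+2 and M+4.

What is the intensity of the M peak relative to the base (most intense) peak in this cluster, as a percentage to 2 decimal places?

51.42%

Binomial terms of (0.507 + 0.493)^2: M 0.2570, M+2 0.4999, M+4 0.2430 → M+2 is the base peak.
P(M+2) = C(2,1) × 0.507^1 × 0.493^1 = 2 × 0.5070 × 0.4930 = 0.499902 (base)
P(M) = C(2,0) × 0.507^2 × 0.493^0 = 1 × 0.257049 × 1.0000 = 0.257049
Relative intensity = 0.257049 / 0.499902 × 100 = 51.42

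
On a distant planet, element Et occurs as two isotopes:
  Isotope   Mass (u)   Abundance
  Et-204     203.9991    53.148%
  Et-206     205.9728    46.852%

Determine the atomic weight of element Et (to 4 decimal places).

Weight each isotope mass by its fractional abundance: 0.53148 × 203.9991 + 0.46852 × 205.9728
= 108.42144 + 96.50238 = 204.92382 u

204.9238 u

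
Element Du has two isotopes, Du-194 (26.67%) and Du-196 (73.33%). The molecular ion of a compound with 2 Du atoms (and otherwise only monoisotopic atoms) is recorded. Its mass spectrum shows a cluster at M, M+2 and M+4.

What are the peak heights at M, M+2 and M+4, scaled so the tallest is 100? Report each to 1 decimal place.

13.2 : 72.7 : 100.0

Each Du atom is independently Du-194 (p = 0.2667) or Du-196 (q = 0.7333); the cluster is the binomial expansion (p + q)^2.
P(M) = 0.2667^2 = 0.071129
P(M+2) = 2 × 0.2667^1 × 0.7333^1 = 0.391142
P(M+4) = 0.7333^2 = 0.537729
The M+4 peak is largest (0.537729); scaling to 100 gives 13.2 : 72.7 : 100.0.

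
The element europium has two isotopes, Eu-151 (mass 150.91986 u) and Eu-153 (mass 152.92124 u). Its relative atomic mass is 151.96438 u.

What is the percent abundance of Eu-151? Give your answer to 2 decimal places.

47.81%

Let x be the fractional abundance of Eu-151; then Eu-153 has abundance 1 − x.
150.91986·x + 152.92124·(1 − x) = 151.96438
(150.91986 − 152.92124)·x = 151.96438 − 152.92124
x = -0.95686 / -2.00138 = 0.47810 → 47.81% Eu-151, 52.19% Eu-153.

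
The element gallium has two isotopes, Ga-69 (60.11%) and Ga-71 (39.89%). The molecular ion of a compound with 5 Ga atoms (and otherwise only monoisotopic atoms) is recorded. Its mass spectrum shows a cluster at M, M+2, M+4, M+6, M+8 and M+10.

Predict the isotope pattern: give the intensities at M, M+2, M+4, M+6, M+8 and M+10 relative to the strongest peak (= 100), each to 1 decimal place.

Expanding (0.6011 + 0.3989)^5:
P(M) = 0.6011^5 = 0.078475
P(M+2) = 5 × 0.6011^4 × 0.3989^1 = 0.260388
P(M+4) = 10 × 0.6011^3 × 0.3989^2 = 0.345596
P(M+6) = 10 × 0.6011^2 × 0.3989^3 = 0.229343
P(M+8) = 5 × 0.6011^1 × 0.3989^4 = 0.076098
P(M+10) = 0.3989^5 = 0.010100
The M+4 peak is largest (0.345596); scaling to 100 gives 22.7 : 75.3 : 100.0 : 66.4 : 22.0 : 2.9.

22.7 : 75.3 : 100.0 : 66.4 : 22.0 : 2.9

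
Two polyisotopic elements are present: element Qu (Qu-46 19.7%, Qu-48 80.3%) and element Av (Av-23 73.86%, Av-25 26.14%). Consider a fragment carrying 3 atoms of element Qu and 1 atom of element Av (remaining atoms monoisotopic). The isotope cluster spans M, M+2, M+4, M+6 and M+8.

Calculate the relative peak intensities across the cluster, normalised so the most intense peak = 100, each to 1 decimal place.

Element Qu pattern (n=3): 0.00764537 : 0.09349088 : 0.38108212 : 0.51778163
Element Av pattern (n=1): 0.7386 : 0.2614
Convolve the two distributions (both contribute in 2-u steps):
  M: 0.00764537×0.7386 = 0.005647
  M+2: 0.00764537×0.2614 + 0.09349088×0.7386 = 0.071051
  M+4: 0.09349088×0.2614 + 0.38108212×0.7386 = 0.305906
  M+6: 0.38108212×0.2614 + 0.51778163×0.7386 = 0.482048
  M+8: 0.51778163×0.2614 = 0.135348
Scale to base peak (0.482048) = 100: 1.2 : 14.7 : 63.5 : 100.0 : 28.1

1.2 : 14.7 : 63.5 : 100.0 : 28.1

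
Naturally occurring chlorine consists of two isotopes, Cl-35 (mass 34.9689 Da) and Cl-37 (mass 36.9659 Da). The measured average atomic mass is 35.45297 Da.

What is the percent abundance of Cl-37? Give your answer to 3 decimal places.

24.240%

Writing the weighted mean with unknown fraction x of Cl-35:
34.9689·x + 36.9659·(1 − x) = 35.45297
(34.9689 − 36.9659)·x = 35.45297 − 36.9659
x = -1.51293 / -1.9970 = 0.75760 → 75.760% Cl-35, 24.240% Cl-37.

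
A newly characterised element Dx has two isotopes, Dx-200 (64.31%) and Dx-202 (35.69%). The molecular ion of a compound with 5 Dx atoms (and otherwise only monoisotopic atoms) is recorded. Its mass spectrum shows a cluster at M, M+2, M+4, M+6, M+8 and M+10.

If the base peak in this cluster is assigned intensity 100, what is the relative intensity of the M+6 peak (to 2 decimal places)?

55.50

Binomial terms of (0.6431 + 0.3569)^5: M 0.1100, M+2 0.3052, M+4 0.3388, M+6 0.1880, M+8 0.0522, M+10 0.0058 → M+4 is the base peak.
P(M+4) = C(5,2) × 0.6431^3 × 0.3569^2 = 10 × 0.26597176 × 0.12737761 = 0.338788 (base)
P(M+6) = C(5,3) × 0.6431^2 × 0.3569^3 = 10 × 0.41357761 × 0.04546107 = 0.188017
Relative intensity = 0.188017 / 0.338788 × 100 = 55.50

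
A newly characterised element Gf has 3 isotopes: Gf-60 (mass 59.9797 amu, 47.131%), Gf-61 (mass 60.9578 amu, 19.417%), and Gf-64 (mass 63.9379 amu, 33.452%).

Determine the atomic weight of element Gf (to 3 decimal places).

61.494 amu

The abundance-weighted mean is 0.47131 × 59.9797 + 0.19417 × 60.9578 + 0.33452 × 63.9379
= 28.26903 + 11.83618 + 21.38851 = 61.49372 amu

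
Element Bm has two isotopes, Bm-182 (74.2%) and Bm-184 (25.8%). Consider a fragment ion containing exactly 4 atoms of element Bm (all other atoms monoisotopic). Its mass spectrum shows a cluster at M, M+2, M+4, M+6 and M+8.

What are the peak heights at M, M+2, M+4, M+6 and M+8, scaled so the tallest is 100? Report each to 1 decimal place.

71.9 : 100.0 : 52.2 : 12.1 : 1.1

The 4 Bm atoms are independent, so intensities follow the terms of (0.742 + 0.258)^4.
P(M) = 0.742^4 = 0.303121
P(M+2) = 4 × 0.742^3 × 0.258^1 = 0.421591
P(M+4) = 6 × 0.742^2 × 0.258^2 = 0.219886
P(M+6) = 4 × 0.742^1 × 0.258^3 = 0.050971
P(M+8) = 0.258^4 = 0.004431
The M+2 peak is largest (0.421591); scaling to 100 gives 71.9 : 100.0 : 52.2 : 12.1 : 1.1.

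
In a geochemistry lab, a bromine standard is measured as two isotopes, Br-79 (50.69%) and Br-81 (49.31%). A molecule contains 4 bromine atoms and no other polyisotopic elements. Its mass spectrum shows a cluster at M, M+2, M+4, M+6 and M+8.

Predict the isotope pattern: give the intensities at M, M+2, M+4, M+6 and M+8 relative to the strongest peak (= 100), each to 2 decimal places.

The 4 Br atoms are independent, so intensities follow the terms of (0.5069 + 0.4931)^4.
P(M) = 0.5069^4 = 0.066022
P(M+2) = 4 × 0.5069^3 × 0.4931^1 = 0.256899
P(M+4) = 6 × 0.5069^2 × 0.4931^2 = 0.374857
P(M+6) = 4 × 0.5069^1 × 0.4931^3 = 0.243101
P(M+8) = 0.4931^4 = 0.059121
The M+4 peak is largest (0.374857); scaling to 100 gives 17.61 : 68.53 : 100.00 : 64.85 : 15.77.

17.61 : 68.53 : 100.00 : 64.85 : 15.77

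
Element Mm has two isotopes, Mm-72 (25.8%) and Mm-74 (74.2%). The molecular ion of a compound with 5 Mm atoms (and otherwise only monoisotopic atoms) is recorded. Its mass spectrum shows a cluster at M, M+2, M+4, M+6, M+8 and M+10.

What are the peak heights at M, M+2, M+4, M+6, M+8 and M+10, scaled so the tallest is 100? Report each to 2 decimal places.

0.29 : 4.20 : 24.18 : 69.54 : 100.00 : 57.52

Each Mm atom is independently Mm-72 (p = 0.258) or Mm-74 (q = 0.742); the cluster is the binomial expansion (p + q)^5.
P(M) = 0.258^5 = 0.001143
P(M+2) = 5 × 0.258^4 × 0.742^1 = 0.016438
P(M+4) = 10 × 0.258^3 × 0.742^2 = 0.094551
P(M+6) = 10 × 0.258^2 × 0.742^3 = 0.271926
P(M+8) = 5 × 0.258^1 × 0.742^4 = 0.391026
P(M+10) = 0.742^5 = 0.224916
The M+8 peak is largest (0.391026); scaling to 100 gives 0.29 : 4.20 : 24.18 : 69.54 : 100.00 : 57.52.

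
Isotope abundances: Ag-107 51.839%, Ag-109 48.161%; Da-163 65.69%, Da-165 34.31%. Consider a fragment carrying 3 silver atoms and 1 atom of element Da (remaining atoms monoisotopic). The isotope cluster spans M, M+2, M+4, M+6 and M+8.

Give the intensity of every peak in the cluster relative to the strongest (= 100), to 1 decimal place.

Silver pattern (n=3): 0.13930601 : 0.38826655 : 0.36071887 : 0.11170857
Element Da pattern (n=1): 0.6569 : 0.3431
Convolve the two distributions (both contribute in 2-u steps):
  M: 0.13930601×0.6569 = 0.091510
  M+2: 0.13930601×0.3431 + 0.38826655×0.6569 = 0.302848
  M+4: 0.38826655×0.3431 + 0.36071887×0.6569 = 0.370170
  M+6: 0.36071887×0.3431 + 0.11170857×0.6569 = 0.197144
  M+8: 0.11170857×0.3431 = 0.038327
Scale to base peak (0.370170) = 100: 24.7 : 81.8 : 100.0 : 53.3 : 10.4

24.7 : 81.8 : 100.0 : 53.3 : 10.4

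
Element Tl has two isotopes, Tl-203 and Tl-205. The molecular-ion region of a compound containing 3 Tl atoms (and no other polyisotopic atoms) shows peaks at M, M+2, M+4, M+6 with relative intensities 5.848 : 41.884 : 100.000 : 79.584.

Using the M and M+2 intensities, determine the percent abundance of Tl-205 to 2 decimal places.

Let p = fractional abundance of Tl-203. I(M+2)/I(M) = [C(3,1)·p^2·(1−p)] / p^3 = 3·(1−p)/p = 41.884/5.848 = 7.1621
(1−p)/p = 7.1621/3 = 2.3874  ⇒  p = 1/(1 + 2.3874) = 0.2952
Tl-203: 29.52%, Tl-205: 70.48%.

70.48%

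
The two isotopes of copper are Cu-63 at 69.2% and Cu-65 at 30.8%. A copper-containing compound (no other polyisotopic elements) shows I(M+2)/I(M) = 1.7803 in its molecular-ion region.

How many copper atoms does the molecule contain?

4

For n independent Cu atoms, I(M+2)/I(M) = n · (abundance Cu-65) / (abundance Cu-63) = n · 0.308/0.692.
n = 1.7803 × 0.692/0.308 = 4.00 ≈ 4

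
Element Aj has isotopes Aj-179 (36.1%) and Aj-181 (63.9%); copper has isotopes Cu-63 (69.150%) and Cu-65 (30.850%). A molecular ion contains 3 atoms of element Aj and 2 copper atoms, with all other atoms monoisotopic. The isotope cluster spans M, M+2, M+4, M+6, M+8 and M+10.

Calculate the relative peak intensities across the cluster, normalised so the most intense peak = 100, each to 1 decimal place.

6.7 : 41.4 : 95.6 : 100.0 : 45.5 : 7.4

Element Aj pattern (n=3): 0.04704588 : 0.24982536 : 0.44221164 : 0.26091712
Copper pattern (n=2): 0.47817225 : 0.4266555 : 0.09517225
Convolve the two distributions (both contribute in 2-u steps):
  M: 0.04704588×0.47817225 = 0.022496
  M+2: 0.04704588×0.4266555 + 0.24982536×0.47817225 = 0.139532
  M+4: 0.04704588×0.09517225 + 0.24982536×0.4266555 + 0.44221164×0.47817225 = 0.322520
  M+6: 0.24982536×0.09517225 + 0.44221164×0.4266555 + 0.26091712×0.47817225 = 0.337212
  M+8: 0.44221164×0.09517225 + 0.26091712×0.4266555 = 0.153408
  M+10: 0.26091712×0.09517225 = 0.024832
Scale to base peak (0.337212) = 100: 6.7 : 41.4 : 95.6 : 100.0 : 45.5 : 7.4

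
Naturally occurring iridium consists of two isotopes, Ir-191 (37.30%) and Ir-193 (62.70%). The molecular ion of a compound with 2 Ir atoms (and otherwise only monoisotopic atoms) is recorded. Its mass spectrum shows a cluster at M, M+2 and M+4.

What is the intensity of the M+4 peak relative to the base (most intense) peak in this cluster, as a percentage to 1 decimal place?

84.0%

Term probabilities: M 0.1391, M+2 0.4677, M+4 0.3931. Base peak = M+2.
P(M+2) = C(2,1) × 0.3730^1 × 0.6270^1 = 2 × 0.3730 × 0.6270 = 0.467742 (base)
P(M+4) = C(2,2) × 0.3730^0 × 0.6270^2 = 1 × 1.0000 × 0.393129 = 0.393129
Relative intensity = 0.393129 / 0.467742 × 100 = 84.0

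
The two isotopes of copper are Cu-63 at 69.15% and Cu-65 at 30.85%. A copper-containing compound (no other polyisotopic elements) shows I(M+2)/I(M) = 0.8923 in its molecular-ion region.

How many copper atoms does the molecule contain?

2

The M+2/M ratio from n Cu atoms is n · q/p = n · 0.3085/0.6915.
n = 0.8923 × 0.6915/0.3085 = 2.00 ≈ 2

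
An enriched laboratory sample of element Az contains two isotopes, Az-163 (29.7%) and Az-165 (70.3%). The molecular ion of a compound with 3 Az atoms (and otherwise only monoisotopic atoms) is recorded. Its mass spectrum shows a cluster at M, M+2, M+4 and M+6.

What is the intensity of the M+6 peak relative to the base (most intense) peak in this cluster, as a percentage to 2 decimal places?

(0.297 + 0.703)^3 gives M 0.0262, M+2 0.1860, M+4 0.4403, M+6 0.3474; the largest is M+4.
P(M+4) = C(3,2) × 0.297^1 × 0.703^2 = 3 × 0.2970 × 0.494209 = 0.440340 (base)
P(M+6) = C(3,3) × 0.297^0 × 0.703^3 = 1 × 1.0000 × 0.34742893 = 0.347429
Relative intensity = 0.347429 / 0.440340 × 100 = 78.90

78.90%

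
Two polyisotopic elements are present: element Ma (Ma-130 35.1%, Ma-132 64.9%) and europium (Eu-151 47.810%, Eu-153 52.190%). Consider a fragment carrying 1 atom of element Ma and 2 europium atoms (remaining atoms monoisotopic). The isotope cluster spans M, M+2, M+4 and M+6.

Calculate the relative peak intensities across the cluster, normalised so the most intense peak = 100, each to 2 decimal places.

19.13 : 77.12 : 100.00 : 42.14

Element Ma pattern (n=1): 0.3510 : 0.6490
Europium pattern (n=2): 0.22857961 : 0.49904078 : 0.27237961
Convolve the two distributions (both contribute in 2-u steps):
  M: 0.3510×0.22857961 = 0.080231
  M+2: 0.3510×0.49904078 + 0.6490×0.22857961 = 0.323511
  M+4: 0.3510×0.27237961 + 0.6490×0.49904078 = 0.419483
  M+6: 0.6490×0.27237961 = 0.176774
Scale to base peak (0.419483) = 100: 19.13 : 77.12 : 100.00 : 42.14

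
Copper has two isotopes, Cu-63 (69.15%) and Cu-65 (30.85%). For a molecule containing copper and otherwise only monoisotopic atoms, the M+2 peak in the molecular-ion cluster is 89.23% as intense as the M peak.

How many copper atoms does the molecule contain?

For n independent Cu atoms, I(M+2)/I(M) = n · (abundance Cu-65) / (abundance Cu-63) = n · 0.3085/0.6915.
n = 0.8923 × 0.6915/0.3085 = 2.00 ≈ 2

2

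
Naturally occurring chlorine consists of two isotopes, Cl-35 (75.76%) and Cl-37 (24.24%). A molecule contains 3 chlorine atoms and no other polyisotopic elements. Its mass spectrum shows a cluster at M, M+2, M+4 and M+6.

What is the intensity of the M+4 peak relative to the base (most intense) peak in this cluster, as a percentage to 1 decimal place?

30.7%

(0.7576 + 0.2424)^3 gives M 0.4348, M+2 0.4174, M+4 0.1335, M+6 0.0142; the largest is M.
P(M) = C(3,0) × 0.7576^3 × 0.2424^0 = 1 × 0.4348304 × 1.0000 = 0.434830 (base)
P(M+4) = C(3,2) × 0.7576^1 × 0.2424^2 = 3 × 0.7576 × 0.05875776 = 0.133545
Relative intensity = 0.133545 / 0.434830 × 100 = 30.7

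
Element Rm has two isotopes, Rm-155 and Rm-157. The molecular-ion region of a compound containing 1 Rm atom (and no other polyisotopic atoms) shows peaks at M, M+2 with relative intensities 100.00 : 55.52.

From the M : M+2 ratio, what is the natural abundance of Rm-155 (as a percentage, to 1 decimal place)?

If p is the fraction of Rm that is Rm-155, then I(M+2)/I(M) = [C(1,1)·p^0·(1−p)] / p^1 = 1·(1−p)/p = 55.52/100.00 = 0.5552
(1−p)/p = 0.5552/1 = 0.5552  ⇒  p = 1/(1 + 0.5552) = 0.6430
Rm-155: 64.3%, Rm-157: 35.7%.

64.3%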